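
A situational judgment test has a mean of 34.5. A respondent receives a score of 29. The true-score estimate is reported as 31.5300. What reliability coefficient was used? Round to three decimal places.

0.540

T̂ = ρX + (1 − ρ)μ  ⇒  T̂ − μ = ρ(X − μ)
ρ = (T̂ − μ)/(X − μ) = (31.5300 − 34.5) / (29 − 34.5) = -2.9700 / -5.5 = 0.54000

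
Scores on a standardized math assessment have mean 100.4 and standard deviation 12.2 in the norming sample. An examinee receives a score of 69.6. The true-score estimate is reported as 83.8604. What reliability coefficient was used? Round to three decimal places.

0.537

T̂ = ρX + (1 − ρ)μ  ⇒  T̂ − μ = ρ(X − μ)
ρ = (T̂ − μ)/(X − μ) = (83.8604 − 100.4) / (69.6 − 100.4) = -16.5396 / -30.8 = 0.53700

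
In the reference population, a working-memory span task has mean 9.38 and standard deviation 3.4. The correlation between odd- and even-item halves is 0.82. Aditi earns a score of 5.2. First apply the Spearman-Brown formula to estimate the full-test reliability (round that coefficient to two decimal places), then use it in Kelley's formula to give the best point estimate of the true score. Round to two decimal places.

Spearman-Brown: ρ = 2r/(1 + r) = 2(0.82)/(1 + 0.82) = 1.640/1.82 = 0.9011 → 0.90
T̂ = 0.90(5.2) + 0.10(9.38) = 4.680 + 0.9380 = 5.618 → 5.62

5.62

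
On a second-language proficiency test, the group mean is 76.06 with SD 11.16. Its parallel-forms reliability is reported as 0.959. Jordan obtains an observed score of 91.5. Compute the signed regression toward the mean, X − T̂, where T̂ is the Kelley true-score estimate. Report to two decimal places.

0.63

T̂ = ρX + (1 − ρ)μ
  = 0.959 × 91.5 + 0.041 × 76.06
  = 87.7485 + 3.11846
  = 90.8670
  ≈ 90.867
X − T̂ = 91.5 − 90.867 = 0.633 → 0.63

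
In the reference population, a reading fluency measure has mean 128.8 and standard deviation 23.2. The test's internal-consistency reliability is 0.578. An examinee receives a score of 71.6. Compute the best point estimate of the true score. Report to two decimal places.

T̂ = ρX + (1 − ρ)μ
  = 0.578 × 71.6 + 0.422 × 128.8
  = 41.3848 + 54.3536
  = 95.738
  ≈ 95.74

95.74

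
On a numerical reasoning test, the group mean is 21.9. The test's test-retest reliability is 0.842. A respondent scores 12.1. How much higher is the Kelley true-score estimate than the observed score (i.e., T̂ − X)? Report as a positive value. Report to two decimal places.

1.55

T̂ = 0.842(12.1) + 0.158(21.9) = 10.1882 + 3.4602 = 13.6484 → 13.648
T̂ − X = 13.648 − 12.1 = 1.548 → 1.55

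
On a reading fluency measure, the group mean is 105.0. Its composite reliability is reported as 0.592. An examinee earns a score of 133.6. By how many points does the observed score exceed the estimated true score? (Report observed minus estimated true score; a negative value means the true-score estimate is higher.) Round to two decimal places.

Weight the observed score by reliability and the mean by (1 − reliability): T̂ = 0.592·133.6 + 0.408·105.0 = 79.0912 + 42.8400 = 121.9312.
X − T̂ = 133.6 − 121.931 = 11.669 → 11.67

11.67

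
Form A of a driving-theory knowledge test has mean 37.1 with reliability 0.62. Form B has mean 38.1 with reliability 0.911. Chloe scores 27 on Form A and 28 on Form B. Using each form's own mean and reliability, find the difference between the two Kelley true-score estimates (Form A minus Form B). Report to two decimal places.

1.94

T̂_A = 0.62(27) + 0.38(37.1) = 30.8380
T̂_B = 0.911(28) + 0.089(38.1) = 28.8989
T̂_A − T̂_B = 1.9391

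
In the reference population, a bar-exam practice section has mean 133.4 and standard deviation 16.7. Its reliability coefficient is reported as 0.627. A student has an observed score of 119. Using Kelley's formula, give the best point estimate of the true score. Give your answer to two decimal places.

Regress the observed score toward the mean by the unreliability: T̂ = 0.627·119 + 0.373·133.4 = 74.613 + 49.7582 = 124.371.

124.37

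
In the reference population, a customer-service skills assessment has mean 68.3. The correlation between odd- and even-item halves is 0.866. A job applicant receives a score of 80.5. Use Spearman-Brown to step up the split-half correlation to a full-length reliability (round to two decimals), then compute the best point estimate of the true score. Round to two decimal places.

79.65

Spearman-Brown: ρ = 2r/(1 + r) = 2(0.866)/(1 + 0.866) = 1.7320/1.866 = 0.9282 → 0.93
T̂ = ρX + (1 − ρ)μ
  = 0.93 × 80.5 + 0.07 × 68.3
  = 74.865 + 4.781
  = 79.646
  ≈ 79.65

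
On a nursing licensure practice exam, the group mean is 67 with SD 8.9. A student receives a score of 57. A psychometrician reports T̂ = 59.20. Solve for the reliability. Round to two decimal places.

T̂ = ρX + (1 − ρ)μ  ⇒  T̂ − μ = ρ(X − μ)
ρ = (T̂ − μ)/(X − μ) = (59.20 − 67) / (57 − 67) = -7.80 / -10.0 = 0.7800

0.78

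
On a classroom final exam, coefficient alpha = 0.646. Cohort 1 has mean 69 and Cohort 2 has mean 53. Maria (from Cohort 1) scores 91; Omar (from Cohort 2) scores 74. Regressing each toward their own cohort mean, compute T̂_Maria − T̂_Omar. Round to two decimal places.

T̂_Maria = 0.646(91) + 0.354(69) = 83.2120
T̂_Omar = 0.646(74) + 0.354(53) = 66.5660
Difference = 83.2120 − 66.5660 = 16.6460

16.65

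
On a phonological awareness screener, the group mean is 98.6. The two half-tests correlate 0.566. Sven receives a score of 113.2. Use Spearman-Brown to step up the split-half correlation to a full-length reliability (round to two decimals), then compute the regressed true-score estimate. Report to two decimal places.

109.11

Spearman-Brown: ρ = 2r/(1 + r) = 2(0.566)/(1 + 0.566) = 1.1320/1.566 = 0.7229 → 0.72
T̂ = 0.72(113.2) + 0.28(98.6) = 81.504 + 27.608 = 109.112 → 109.11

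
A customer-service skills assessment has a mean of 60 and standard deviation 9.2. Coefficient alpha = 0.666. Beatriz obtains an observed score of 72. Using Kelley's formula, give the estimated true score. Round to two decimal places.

67.99

Kelley's formula gives T̂ = 0.666·72 + 0.334·60 = 47.952 + 20.040 = 67.992.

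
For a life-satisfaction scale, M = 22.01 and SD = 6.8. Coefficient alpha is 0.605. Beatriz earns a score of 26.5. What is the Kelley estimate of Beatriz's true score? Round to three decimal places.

Weight the observed score by reliability and the mean by (1 − reliability): T̂ = 0.605·26.5 + 0.395·22.01 = 16.0325 + 8.69395 = 24.7264.

24.726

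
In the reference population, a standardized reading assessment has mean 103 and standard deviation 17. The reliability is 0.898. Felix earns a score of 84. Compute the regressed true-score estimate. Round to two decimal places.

85.94

T̂ = 0.898(84) + 0.102(103) = 75.432 + 10.506 = 85.938 → 85.94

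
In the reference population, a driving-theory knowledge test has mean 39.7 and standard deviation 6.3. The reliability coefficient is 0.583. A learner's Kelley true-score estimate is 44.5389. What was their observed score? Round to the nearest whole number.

T̂ = ρX + (1 − ρ)μ  ⇒  X = (T̂ − (1 − ρ)μ) / ρ
X = (44.5389 − 0.417 × 39.7) / 0.583 = (44.5389 − 16.5549) / 0.583 = 27.9840 / 0.583 = 48.00

48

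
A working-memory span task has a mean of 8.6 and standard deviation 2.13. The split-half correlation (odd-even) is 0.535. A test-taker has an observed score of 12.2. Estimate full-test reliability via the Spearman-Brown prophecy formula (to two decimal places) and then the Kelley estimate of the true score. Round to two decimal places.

11.12

Spearman-Brown: ρ = 2r/(1 + r) = 2(0.535)/(1 + 0.535) = 1.0700/1.535 = 0.6971 → 0.70
Kelley's formula gives T̂ = 0.70·12.2 + 0.30·8.6 = 8.540 + 2.580 = 11.120.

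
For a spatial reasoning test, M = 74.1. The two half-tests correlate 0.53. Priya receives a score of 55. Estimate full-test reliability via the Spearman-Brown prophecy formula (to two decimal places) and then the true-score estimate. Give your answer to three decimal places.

60.921

Spearman-Brown: ρ = 2r/(1 + r) = 2(0.53)/(1 + 0.53) = 1.060/1.53 = 0.6928 → 0.69
Regress the observed score toward the mean by the unreliability: T̂ = 0.69·55 + 0.31·74.1 = 37.95 + 22.971 = 60.9210.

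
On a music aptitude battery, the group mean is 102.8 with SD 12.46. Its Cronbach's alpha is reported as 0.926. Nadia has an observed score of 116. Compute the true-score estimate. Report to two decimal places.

T̂ = 0.926(116) + 0.074(102.8) = 107.416 + 7.6072 = 115.023 → 115.02

115.02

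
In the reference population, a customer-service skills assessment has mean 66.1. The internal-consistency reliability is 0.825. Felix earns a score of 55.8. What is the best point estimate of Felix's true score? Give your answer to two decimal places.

57.60

T̂ = ρX + (1 − ρ)μ
  = 0.825 × 55.8 + 0.175 × 66.1
  = 46.0350 + 11.5675
  = 57.602
  ≈ 57.60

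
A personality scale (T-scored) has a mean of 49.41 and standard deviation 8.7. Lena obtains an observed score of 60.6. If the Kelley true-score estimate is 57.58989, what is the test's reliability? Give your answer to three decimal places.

T̂ = ρX + (1 − ρ)μ  ⇒  T̂ − μ = ρ(X − μ)
ρ = (T̂ − μ)/(X − μ) = (57.58989 − 49.41) / (60.6 − 49.41) = 8.17989 / 11.19 = 0.73100

0.731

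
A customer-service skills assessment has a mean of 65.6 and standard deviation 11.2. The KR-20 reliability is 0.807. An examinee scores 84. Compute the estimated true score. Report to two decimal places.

80.45

T̂ = 0.807(84) + 0.193(65.6) = 67.788 + 12.6608 = 80.449 → 80.45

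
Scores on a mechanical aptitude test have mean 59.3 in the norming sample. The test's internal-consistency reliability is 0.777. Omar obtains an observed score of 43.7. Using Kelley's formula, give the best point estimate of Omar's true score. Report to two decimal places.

47.18

Regress the observed score toward the mean by the unreliability: T̂ = 0.777·43.7 + 0.223·59.3 = 33.9549 + 13.2239 = 47.179.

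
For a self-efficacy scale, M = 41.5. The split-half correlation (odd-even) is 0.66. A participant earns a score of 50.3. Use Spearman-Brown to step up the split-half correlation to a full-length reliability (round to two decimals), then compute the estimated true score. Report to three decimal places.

Spearman-Brown: ρ = 2r/(1 + r) = 2(0.66)/(1 + 0.66) = 1.320/1.66 = 0.7952 → 0.80
T̂ = 0.80(50.3) + 0.20(41.5) = 40.240 + 8.300 = 48.5400 → 48.540

48.540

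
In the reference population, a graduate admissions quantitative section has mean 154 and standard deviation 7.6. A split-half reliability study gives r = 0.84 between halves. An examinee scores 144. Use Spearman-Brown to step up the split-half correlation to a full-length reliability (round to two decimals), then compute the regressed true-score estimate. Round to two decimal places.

Spearman-Brown: ρ = 2r/(1 + r) = 2(0.84)/(1 + 0.84) = 1.680/1.84 = 0.9130 → 0.91
Weight the observed score by reliability and the mean by (1 − reliability): T̂ = 0.91·144 + 0.09·154 = 131.04 + 13.86 = 144.900.

144.90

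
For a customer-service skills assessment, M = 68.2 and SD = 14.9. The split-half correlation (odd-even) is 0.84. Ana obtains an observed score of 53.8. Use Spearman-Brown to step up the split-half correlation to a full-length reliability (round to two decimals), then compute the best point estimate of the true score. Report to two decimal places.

55.10

Spearman-Brown: ρ = 2r/(1 + r) = 2(0.84)/(1 + 0.84) = 1.680/1.84 = 0.9130 → 0.91
T̂ = 0.91(53.8) + 0.09(68.2) = 48.958 + 6.138 = 55.096 → 55.10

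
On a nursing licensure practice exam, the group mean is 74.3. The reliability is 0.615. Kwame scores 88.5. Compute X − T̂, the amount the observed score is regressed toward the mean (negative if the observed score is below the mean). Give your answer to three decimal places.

T̂ = ρX + (1 − ρ)μ
  = 0.615 × 88.5 + 0.385 × 74.3
  = 54.4275 + 28.6055
  = 83.03300
  ≈ 83.0330
X − T̂ = 88.5 − 83.0330 = 5.4670 → 5.467

5.467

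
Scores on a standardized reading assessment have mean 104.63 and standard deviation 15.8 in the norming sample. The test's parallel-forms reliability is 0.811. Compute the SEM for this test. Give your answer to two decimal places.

SEM = SD · √(1 − ρ) = 15.8 × √0.189 = 15.8 × 0.4347 = 6.869

6.87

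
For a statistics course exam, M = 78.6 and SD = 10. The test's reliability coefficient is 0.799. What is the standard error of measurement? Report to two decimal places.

4.48

SEM = SD · √(1 − ρ) = 10 × √0.201 = 10 × 0.4483 = 4.483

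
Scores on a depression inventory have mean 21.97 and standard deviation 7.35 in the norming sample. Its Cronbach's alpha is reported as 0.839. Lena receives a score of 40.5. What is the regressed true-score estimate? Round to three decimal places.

37.517

Kelley's formula gives T̂ = 0.839·40.5 + 0.161·21.97 = 33.9795 + 3.53717 = 37.5167.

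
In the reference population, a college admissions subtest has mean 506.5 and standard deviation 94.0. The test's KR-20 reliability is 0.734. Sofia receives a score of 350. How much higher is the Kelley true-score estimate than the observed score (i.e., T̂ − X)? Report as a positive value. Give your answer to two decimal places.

T̂ = ρX + (1 − ρ)μ
  = 0.734 × 350 + 0.266 × 506.5
  = 256.900 + 134.7290
  = 391.6290
  ≈ 391.629
T̂ − X = 391.629 − 350 = 41.629 → 41.63

41.63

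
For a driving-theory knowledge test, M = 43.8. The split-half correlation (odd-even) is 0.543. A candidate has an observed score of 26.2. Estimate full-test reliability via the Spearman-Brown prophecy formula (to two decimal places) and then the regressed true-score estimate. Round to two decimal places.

Spearman-Brown: ρ = 2r/(1 + r) = 2(0.543)/(1 + 0.543) = 1.0860/1.543 = 0.7038 → 0.70
T̂ = ρX + (1 − ρ)μ
  = 0.70 × 26.2 + 0.30 × 43.8
  = 18.340 + 13.140
  = 31.480
  ≈ 31.48

31.48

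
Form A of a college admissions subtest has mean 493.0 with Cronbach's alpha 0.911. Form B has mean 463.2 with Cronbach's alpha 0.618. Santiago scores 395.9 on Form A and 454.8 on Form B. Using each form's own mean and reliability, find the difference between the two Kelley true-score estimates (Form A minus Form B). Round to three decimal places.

T̂_A = 0.911(395.9) + 0.089(493.0) = 404.54190
T̂_B = 0.618(454.8) + 0.382(463.2) = 458.00880
T̂_A − T̂_B = -53.46690

-53.467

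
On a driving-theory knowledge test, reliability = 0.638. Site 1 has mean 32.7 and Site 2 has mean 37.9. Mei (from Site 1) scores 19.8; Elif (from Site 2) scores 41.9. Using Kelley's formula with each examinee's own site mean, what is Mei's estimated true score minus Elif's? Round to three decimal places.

T̂_Mei = 0.638(19.8) + 0.362(32.7) = 24.46980
T̂_Elif = 0.638(41.9) + 0.362(37.9) = 40.45200
Difference = 24.46980 − 40.45200 = -15.98220

-15.982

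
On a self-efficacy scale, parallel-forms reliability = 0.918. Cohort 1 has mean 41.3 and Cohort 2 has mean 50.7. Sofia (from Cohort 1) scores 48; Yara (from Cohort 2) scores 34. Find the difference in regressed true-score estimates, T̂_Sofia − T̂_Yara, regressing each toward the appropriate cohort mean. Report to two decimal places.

T̂_Sofia = 0.918(48) + 0.082(41.3) = 47.4506
T̂_Yara = 0.918(34) + 0.082(50.7) = 35.3694
Difference = 47.4506 − 35.3694 = 12.0812

12.08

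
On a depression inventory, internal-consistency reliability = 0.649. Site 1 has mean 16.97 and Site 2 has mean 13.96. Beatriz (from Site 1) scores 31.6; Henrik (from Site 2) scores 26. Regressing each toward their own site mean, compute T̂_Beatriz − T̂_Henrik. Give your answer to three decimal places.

T̂_Beatriz = 0.649(31.6) + 0.351(16.97) = 26.46487
T̂_Henrik = 0.649(26) + 0.351(13.96) = 21.77396
Difference = 26.46487 − 21.77396 = 4.69091

4.691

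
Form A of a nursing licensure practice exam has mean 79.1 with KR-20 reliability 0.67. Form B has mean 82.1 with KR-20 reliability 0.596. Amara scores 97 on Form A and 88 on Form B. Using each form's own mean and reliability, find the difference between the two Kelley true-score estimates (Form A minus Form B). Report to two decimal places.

5.48

T̂_A = 0.67(97) + 0.33(79.1) = 91.0930
T̂_B = 0.596(88) + 0.404(82.1) = 85.6164
T̂_A − T̂_B = 5.4766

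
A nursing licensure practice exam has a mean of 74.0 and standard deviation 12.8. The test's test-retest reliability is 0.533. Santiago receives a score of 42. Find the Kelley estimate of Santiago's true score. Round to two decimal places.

Kelley's formula gives T̂ = 0.533·42 + 0.467·74.0 = 22.386 + 34.5580 = 56.944.

56.94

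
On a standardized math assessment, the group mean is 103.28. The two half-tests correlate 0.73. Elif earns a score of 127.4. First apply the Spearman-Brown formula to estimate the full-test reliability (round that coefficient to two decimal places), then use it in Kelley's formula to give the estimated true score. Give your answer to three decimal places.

123.541

Spearman-Brown: ρ = 2r/(1 + r) = 2(0.73)/(1 + 0.73) = 1.460/1.73 = 0.8439 → 0.84
T̂ = 0.84(127.4) + 0.16(103.28) = 107.016 + 16.5248 = 123.5408 → 123.541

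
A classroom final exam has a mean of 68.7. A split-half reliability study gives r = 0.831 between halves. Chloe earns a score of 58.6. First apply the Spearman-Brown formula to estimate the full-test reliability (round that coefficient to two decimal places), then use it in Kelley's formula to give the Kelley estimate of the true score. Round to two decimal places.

59.51

Spearman-Brown: ρ = 2r/(1 + r) = 2(0.831)/(1 + 0.831) = 1.6620/1.831 = 0.9077 → 0.91
T̂ = 0.91(58.6) + 0.09(68.7) = 53.326 + 6.183 = 59.509 → 59.51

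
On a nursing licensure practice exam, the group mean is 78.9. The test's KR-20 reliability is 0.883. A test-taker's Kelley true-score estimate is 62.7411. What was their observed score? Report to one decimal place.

T̂ = ρX + (1 − ρ)μ  ⇒  X = (T̂ − (1 − ρ)μ) / ρ
X = (62.7411 − 0.117 × 78.9) / 0.883 = (62.7411 − 9.2313) / 0.883 = 53.5098 / 0.883 = 60.600

60.6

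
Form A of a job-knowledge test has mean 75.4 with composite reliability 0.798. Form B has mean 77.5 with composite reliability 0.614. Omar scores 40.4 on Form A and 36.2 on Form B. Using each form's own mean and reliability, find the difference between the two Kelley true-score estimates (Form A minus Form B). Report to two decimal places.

-4.67

T̂_A = 0.798(40.4) + 0.202(75.4) = 47.4700
T̂_B = 0.614(36.2) + 0.386(77.5) = 52.1418
T̂_A − T̂_B = -4.6718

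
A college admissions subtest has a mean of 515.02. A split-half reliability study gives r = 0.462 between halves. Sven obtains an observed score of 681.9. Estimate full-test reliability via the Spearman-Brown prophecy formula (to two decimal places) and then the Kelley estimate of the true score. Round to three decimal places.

620.154

Spearman-Brown: ρ = 2r/(1 + r) = 2(0.462)/(1 + 0.462) = 0.9240/1.462 = 0.6320 → 0.63
T̂ = 0.63(681.9) + 0.37(515.02) = 429.597 + 190.5574 = 620.1544 → 620.154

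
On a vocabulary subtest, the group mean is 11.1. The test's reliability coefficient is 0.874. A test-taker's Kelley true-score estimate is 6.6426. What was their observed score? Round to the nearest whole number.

T̂ = ρX + (1 − ρ)μ  ⇒  X = (T̂ − (1 − ρ)μ) / ρ
X = (6.6426 − 0.126 × 11.1) / 0.874 = (6.6426 − 1.3986) / 0.874 = 5.2440 / 0.874 = 6.00

6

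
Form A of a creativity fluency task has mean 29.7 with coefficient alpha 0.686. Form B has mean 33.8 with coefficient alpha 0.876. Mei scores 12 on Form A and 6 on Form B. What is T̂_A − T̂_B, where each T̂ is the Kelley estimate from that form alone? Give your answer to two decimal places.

8.11

T̂_A = 0.686(12) + 0.314(29.7) = 17.5578
T̂_B = 0.876(6) + 0.124(33.8) = 9.4472
T̂_A − T̂_B = 8.1106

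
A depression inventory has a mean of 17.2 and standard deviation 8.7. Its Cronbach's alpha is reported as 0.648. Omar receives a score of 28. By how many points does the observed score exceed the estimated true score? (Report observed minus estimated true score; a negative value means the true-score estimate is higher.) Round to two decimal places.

Regress the observed score toward the mean by the unreliability: T̂ = 0.648·28 + 0.352·17.2 = 18.144 + 6.0544 = 24.1984.
X − T̂ = 28 − 24.198 = 3.802 → 3.80

3.80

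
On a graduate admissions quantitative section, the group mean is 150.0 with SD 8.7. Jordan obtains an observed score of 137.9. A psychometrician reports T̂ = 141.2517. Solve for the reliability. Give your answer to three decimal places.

0.723

T̂ = ρX + (1 − ρ)μ  ⇒  T̂ − μ = ρ(X − μ)
ρ = (T̂ − μ)/(X − μ) = (141.2517 − 150.0) / (137.9 − 150.0) = -8.7483 / -12.1 = 0.72300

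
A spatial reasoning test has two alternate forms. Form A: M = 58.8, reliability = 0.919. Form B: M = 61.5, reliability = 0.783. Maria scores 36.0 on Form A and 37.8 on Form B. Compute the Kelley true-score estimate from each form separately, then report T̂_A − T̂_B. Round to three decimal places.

T̂_A = 0.919(36.0) + 0.081(58.8) = 37.84680
T̂_B = 0.783(37.8) + 0.217(61.5) = 42.94290
T̂_A − T̂_B = -5.09610

-5.096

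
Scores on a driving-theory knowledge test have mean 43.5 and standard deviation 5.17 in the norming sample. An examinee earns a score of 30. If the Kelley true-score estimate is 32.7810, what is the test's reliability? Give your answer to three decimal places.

T̂ = ρX + (1 − ρ)μ  ⇒  T̂ − μ = ρ(X − μ)
ρ = (T̂ − μ)/(X − μ) = (32.7810 − 43.5) / (30 − 43.5) = -10.7190 / -13.5 = 0.79400

0.794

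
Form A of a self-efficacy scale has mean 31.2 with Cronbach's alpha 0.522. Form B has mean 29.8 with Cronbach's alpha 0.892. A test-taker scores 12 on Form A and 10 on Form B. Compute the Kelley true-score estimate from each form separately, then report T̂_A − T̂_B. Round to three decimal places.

T̂_A = 0.522(12) + 0.478(31.2) = 21.17760
T̂_B = 0.892(10) + 0.108(29.8) = 12.13840
T̂_A − T̂_B = 9.03920

9.039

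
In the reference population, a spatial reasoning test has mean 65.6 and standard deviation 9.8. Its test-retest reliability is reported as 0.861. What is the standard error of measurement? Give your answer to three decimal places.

3.654

SEM = SD · √(1 − ρ) = 9.8 × √0.139 = 9.8 × 0.3728 = 3.6537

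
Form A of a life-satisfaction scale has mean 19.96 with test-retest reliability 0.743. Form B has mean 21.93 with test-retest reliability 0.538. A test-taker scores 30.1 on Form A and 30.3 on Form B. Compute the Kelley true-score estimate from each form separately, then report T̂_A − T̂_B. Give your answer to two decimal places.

T̂_A = 0.743(30.1) + 0.257(19.96) = 27.4940
T̂_B = 0.538(30.3) + 0.462(21.93) = 26.4331
T̂_A − T̂_B = 1.0610

1.06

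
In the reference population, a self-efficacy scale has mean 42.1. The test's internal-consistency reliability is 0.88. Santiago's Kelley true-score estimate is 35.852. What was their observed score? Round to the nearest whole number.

35

T̂ = ρX + (1 − ρ)μ  ⇒  X = (T̂ − (1 − ρ)μ) / ρ
X = (35.852 − 0.12 × 42.1) / 0.88 = (35.852 − 5.052) / 0.88 = 30.800 / 0.88 = 35.00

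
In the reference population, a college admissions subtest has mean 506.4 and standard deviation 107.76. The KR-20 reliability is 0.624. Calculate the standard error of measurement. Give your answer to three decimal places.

66.077

SEM = SD · √(1 − ρ) = 107.76 × √0.376 = 107.76 × 0.6132 = 66.0772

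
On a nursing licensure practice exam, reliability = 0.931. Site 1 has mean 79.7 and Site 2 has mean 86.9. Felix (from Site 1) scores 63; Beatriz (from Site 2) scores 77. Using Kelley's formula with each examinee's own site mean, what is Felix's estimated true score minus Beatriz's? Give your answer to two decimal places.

T̂_Felix = 0.931(63) + 0.069(79.7) = 64.1523
T̂_Beatriz = 0.931(77) + 0.069(86.9) = 77.6831
Difference = 64.1523 − 77.6831 = -13.5308

-13.53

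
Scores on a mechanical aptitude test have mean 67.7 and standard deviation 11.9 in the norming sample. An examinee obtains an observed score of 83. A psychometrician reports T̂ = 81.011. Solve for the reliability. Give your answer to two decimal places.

0.87

T̂ = ρX + (1 − ρ)μ  ⇒  T̂ − μ = ρ(X − μ)
ρ = (T̂ − μ)/(X − μ) = (81.011 − 67.7) / (83 − 67.7) = 13.311 / 15.3 = 0.8700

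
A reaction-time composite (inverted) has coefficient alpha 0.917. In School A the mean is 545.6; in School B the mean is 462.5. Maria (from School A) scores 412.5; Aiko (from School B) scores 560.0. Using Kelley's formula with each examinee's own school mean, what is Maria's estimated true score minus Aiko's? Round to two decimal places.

-128.36

T̂_Maria = 0.917(412.5) + 0.083(545.6) = 423.5473
T̂_Aiko = 0.917(560.0) + 0.083(462.5) = 551.9075
Difference = 423.5473 − 551.9075 = -128.3602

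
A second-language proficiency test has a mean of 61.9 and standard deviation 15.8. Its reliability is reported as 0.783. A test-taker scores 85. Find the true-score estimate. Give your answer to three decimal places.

T̂ = 0.783(85) + 0.217(61.9) = 66.555 + 13.4323 = 79.9873 → 79.987

79.987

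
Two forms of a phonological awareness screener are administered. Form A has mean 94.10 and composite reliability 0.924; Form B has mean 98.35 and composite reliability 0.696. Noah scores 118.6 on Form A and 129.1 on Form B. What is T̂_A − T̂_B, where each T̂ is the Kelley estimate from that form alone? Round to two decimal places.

-3.01

T̂_A = 0.924(118.6) + 0.076(94.10) = 116.7380
T̂_B = 0.696(129.1) + 0.304(98.35) = 119.7520
T̂_A − T̂_B = -3.0140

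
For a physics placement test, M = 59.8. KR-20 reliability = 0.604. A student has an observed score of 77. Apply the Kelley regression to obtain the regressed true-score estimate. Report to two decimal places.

Weight the observed score by reliability and the mean by (1 − reliability): T̂ = 0.604·77 + 0.396·59.8 = 46.508 + 23.6808 = 70.189.

70.19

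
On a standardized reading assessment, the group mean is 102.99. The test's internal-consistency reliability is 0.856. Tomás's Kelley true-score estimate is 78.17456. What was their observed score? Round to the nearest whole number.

T̂ = ρX + (1 − ρ)μ  ⇒  X = (T̂ − (1 − ρ)μ) / ρ
X = (78.17456 − 0.144 × 102.99) / 0.856 = (78.17456 − 14.83056) / 0.856 = 63.34400 / 0.856 = 74.00

74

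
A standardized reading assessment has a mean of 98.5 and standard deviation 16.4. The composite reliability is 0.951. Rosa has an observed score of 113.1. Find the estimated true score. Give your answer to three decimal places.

T̂ = 0.951(113.1) + 0.049(98.5) = 107.5581 + 4.8265 = 112.3846 → 112.385

112.385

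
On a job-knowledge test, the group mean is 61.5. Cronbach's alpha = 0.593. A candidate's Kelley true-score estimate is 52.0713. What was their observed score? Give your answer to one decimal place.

T̂ = ρX + (1 − ρ)μ  ⇒  X = (T̂ − (1 − ρ)μ) / ρ
X = (52.0713 − 0.407 × 61.5) / 0.593 = (52.0713 − 25.0305) / 0.593 = 27.0408 / 0.593 = 45.600

45.6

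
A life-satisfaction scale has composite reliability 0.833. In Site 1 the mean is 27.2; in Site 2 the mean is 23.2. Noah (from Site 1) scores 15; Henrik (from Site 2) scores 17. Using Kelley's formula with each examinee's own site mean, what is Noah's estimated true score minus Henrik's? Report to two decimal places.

T̂_Noah = 0.833(15) + 0.167(27.2) = 17.0374
T̂_Henrik = 0.833(17) + 0.167(23.2) = 18.0354
Difference = 17.0374 − 18.0354 = -0.9980

-1.00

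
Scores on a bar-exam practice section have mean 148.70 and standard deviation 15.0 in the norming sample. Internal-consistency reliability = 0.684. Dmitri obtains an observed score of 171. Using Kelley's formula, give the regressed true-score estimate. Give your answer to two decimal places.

163.95

T̂ = ρX + (1 − ρ)μ
  = 0.684 × 171 + 0.316 × 148.70
  = 116.964 + 46.98920
  = 163.953
  ≈ 163.95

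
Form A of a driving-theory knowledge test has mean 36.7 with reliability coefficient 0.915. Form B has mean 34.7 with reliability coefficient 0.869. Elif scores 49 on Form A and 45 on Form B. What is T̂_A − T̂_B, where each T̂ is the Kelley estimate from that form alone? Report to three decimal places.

4.304

T̂_A = 0.915(49) + 0.085(36.7) = 47.95450
T̂_B = 0.869(45) + 0.131(34.7) = 43.65070
T̂_A − T̂_B = 4.30380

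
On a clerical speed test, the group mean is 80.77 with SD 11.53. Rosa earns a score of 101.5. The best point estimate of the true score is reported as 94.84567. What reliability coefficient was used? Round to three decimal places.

T̂ = ρX + (1 − ρ)μ  ⇒  T̂ − μ = ρ(X − μ)
ρ = (T̂ − μ)/(X − μ) = (94.84567 − 80.77) / (101.5 − 80.77) = 14.07567 / 20.73 = 0.67900

0.679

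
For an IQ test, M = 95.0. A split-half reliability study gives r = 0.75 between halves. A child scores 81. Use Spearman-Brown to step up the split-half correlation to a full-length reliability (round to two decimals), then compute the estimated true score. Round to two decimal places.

82.96

Spearman-Brown: ρ = 2r/(1 + r) = 2(0.75)/(1 + 0.75) = 1.500/1.75 = 0.8571 → 0.86
Kelley's formula gives T̂ = 0.86·81 + 0.14·95.0 = 69.66 + 13.300 = 82.960.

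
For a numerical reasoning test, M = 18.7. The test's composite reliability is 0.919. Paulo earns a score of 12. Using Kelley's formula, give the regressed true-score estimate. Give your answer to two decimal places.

T̂ = ρX + (1 − ρ)μ
  = 0.919 × 12 + 0.081 × 18.7
  = 11.028 + 1.5147
  = 12.543
  ≈ 12.54

12.54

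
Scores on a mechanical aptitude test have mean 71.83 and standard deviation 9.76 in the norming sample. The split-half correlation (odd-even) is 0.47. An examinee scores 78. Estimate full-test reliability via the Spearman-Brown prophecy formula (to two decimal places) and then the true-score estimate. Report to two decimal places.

Spearman-Brown: ρ = 2r/(1 + r) = 2(0.47)/(1 + 0.47) = 0.940/1.47 = 0.6395 → 0.64
T̂ = 0.64(78) + 0.36(71.83) = 49.92 + 25.8588 = 75.779 → 75.78

75.78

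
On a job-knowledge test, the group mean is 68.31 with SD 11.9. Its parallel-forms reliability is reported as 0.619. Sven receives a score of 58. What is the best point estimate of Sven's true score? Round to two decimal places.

61.93

Kelley's formula gives T̂ = 0.619·58 + 0.381·68.31 = 35.902 + 26.02611 = 61.928.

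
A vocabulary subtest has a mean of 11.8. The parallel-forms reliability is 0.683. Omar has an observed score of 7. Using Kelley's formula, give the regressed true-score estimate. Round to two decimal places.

Kelley's formula gives T̂ = 0.683·7 + 0.317·11.8 = 4.781 + 3.7406 = 8.522.

8.52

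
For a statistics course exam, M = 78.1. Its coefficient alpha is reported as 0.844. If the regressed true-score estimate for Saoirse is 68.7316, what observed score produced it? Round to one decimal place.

67.0

T̂ = ρX + (1 − ρ)μ  ⇒  X = (T̂ − (1 − ρ)μ) / ρ
X = (68.7316 − 0.156 × 78.1) / 0.844 = (68.7316 − 12.1836) / 0.844 = 56.5480 / 0.844 = 67.000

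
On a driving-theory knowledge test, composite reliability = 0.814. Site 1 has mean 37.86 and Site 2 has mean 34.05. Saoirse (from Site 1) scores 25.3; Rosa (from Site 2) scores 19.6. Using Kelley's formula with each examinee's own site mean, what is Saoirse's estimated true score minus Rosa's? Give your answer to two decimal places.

T̂_Saoirse = 0.814(25.3) + 0.186(37.86) = 27.6362
T̂_Rosa = 0.814(19.6) + 0.186(34.05) = 22.2877
Difference = 27.6362 − 22.2877 = 5.3485

5.35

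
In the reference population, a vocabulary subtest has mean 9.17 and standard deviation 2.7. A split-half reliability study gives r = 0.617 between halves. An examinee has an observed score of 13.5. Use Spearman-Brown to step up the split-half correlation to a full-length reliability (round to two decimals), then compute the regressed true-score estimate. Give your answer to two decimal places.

12.46

Spearman-Brown: ρ = 2r/(1 + r) = 2(0.617)/(1 + 0.617) = 1.2340/1.617 = 0.7631 → 0.76
T̂ = 0.76(13.5) + 0.24(9.17) = 10.260 + 2.2008 = 12.461 → 12.46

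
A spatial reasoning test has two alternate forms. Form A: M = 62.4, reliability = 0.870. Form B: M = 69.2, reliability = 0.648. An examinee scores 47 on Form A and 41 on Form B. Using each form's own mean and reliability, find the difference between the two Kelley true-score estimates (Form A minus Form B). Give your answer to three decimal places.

T̂_A = 0.870(47) + 0.130(62.4) = 49.00200
T̂_B = 0.648(41) + 0.352(69.2) = 50.92640
T̂_A − T̂_B = -1.92440

-1.924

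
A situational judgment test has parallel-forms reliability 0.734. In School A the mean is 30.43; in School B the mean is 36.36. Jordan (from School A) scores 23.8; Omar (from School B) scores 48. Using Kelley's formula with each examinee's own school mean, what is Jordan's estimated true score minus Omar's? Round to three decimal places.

-19.340

T̂_Jordan = 0.734(23.8) + 0.266(30.43) = 25.56358
T̂_Omar = 0.734(48) + 0.266(36.36) = 44.90376
Difference = 25.56358 − 44.90376 = -19.34018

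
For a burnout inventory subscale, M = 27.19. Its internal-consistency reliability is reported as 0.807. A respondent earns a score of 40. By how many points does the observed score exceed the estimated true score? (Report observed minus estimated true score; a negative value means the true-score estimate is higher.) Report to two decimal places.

2.47

T̂ = 0.807(40) + 0.193(27.19) = 32.280 + 5.24767 = 37.5277 → 37.528
X − T̂ = 40 − 37.528 = 2.472 → 2.47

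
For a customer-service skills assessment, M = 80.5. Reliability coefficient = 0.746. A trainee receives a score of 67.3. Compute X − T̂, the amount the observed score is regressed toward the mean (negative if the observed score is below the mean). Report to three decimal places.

-3.353

Weight the observed score by reliability and the mean by (1 − reliability): T̂ = 0.746·67.3 + 0.254·80.5 = 50.2058 + 20.4470 = 70.65280.
X − T̂ = 67.3 − 70.6528 = -3.3528 → -3.353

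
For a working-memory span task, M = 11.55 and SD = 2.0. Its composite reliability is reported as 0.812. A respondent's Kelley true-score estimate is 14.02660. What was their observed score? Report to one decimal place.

T̂ = ρX + (1 − ρ)μ  ⇒  X = (T̂ − (1 − ρ)μ) / ρ
X = (14.02660 − 0.188 × 11.55) / 0.812 = (14.02660 − 2.17140) / 0.812 = 11.85520 / 0.812 = 14.600

14.6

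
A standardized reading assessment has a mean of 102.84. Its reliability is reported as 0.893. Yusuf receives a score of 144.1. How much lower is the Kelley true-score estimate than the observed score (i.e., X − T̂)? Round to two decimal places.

4.41

Regress the observed score toward the mean by the unreliability: T̂ = 0.893·144.1 + 0.107·102.84 = 128.6813 + 11.00388 = 139.6852.
X − T̂ = 144.1 − 139.685 = 4.415 → 4.41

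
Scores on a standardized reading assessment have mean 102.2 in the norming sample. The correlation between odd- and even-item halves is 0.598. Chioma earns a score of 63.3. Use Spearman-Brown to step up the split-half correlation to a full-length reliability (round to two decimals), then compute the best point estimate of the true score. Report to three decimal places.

Spearman-Brown: ρ = 2r/(1 + r) = 2(0.598)/(1 + 0.598) = 1.1960/1.598 = 0.7484 → 0.75
T̂ = ρX + (1 − ρ)μ
  = 0.75 × 63.3 + 0.25 × 102.2
  = 47.475 + 25.550
  = 73.0250
  ≈ 73.025

73.025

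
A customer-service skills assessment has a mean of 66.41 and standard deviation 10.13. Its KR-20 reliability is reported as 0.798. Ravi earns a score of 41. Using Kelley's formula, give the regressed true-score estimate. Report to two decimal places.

T̂ = 0.798(41) + 0.202(66.41) = 32.718 + 13.41482 = 46.133 → 46.13

46.13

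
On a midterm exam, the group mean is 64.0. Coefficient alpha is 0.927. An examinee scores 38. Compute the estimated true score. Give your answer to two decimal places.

T̂ = ρX + (1 − ρ)μ
  = 0.927 × 38 + 0.073 × 64.0
  = 35.226 + 4.6720
  = 39.898
  ≈ 39.90

39.90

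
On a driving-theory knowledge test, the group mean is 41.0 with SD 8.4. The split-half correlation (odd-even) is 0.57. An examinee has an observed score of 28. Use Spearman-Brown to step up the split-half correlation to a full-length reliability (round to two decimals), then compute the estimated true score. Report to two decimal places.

31.51

Spearman-Brown: ρ = 2r/(1 + r) = 2(0.57)/(1 + 0.57) = 1.140/1.57 = 0.7261 → 0.73
Weight the observed score by reliability and the mean by (1 − reliability): T̂ = 0.73·28 + 0.27·41.0 = 20.44 + 11.070 = 31.510.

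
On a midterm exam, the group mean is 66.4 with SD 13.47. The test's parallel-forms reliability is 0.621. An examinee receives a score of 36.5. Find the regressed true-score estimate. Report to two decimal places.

47.83

T̂ = ρX + (1 − ρ)μ
  = 0.621 × 36.5 + 0.379 × 66.4
  = 22.6665 + 25.1656
  = 47.832
  ≈ 47.83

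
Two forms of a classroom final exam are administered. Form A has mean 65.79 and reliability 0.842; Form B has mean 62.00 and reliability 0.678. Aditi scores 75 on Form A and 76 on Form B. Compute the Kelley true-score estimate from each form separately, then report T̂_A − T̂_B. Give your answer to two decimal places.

2.05

T̂_A = 0.842(75) + 0.158(65.79) = 73.5448
T̂_B = 0.678(76) + 0.322(62.00) = 71.4920
T̂_A − T̂_B = 2.0528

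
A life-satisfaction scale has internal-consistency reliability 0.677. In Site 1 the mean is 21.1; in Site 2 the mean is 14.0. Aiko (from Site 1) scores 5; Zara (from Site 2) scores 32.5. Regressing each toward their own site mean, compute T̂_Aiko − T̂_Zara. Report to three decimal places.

-16.324

T̂_Aiko = 0.677(5) + 0.323(21.1) = 10.20030
T̂_Zara = 0.677(32.5) + 0.323(14.0) = 26.52450
Difference = 10.20030 − 26.52450 = -16.32420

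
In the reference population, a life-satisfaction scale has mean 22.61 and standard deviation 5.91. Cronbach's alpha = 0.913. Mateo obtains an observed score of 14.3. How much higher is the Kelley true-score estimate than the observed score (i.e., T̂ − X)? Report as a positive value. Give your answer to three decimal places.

0.723

T̂ = ρX + (1 − ρ)μ
  = 0.913 × 14.3 + 0.087 × 22.61
  = 13.0559 + 1.96707
  = 15.02297
  ≈ 15.0230
T̂ − X = 15.0230 − 14.3 = 0.7230 → 0.723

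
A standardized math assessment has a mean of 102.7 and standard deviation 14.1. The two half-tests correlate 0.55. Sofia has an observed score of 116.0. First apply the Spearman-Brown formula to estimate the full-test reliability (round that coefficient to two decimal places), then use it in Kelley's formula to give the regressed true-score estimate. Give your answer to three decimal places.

112.143

Spearman-Brown: ρ = 2r/(1 + r) = 2(0.55)/(1 + 0.55) = 1.100/1.55 = 0.7097 → 0.71
T̂ = 0.71(116.0) + 0.29(102.7) = 82.360 + 29.783 = 112.1430 → 112.143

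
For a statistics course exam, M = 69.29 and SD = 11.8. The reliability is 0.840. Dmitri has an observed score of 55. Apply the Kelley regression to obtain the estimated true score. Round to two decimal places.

57.29

T̂ = ρX + (1 − ρ)μ
  = 0.840 × 55 + 0.160 × 69.29
  = 46.200 + 11.08640
  = 57.286
  ≈ 57.29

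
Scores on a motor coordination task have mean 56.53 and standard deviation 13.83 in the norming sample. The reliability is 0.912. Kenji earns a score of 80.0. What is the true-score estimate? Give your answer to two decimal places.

T̂ = ρX + (1 − ρ)μ
  = 0.912 × 80.0 + 0.088 × 56.53
  = 72.9600 + 4.97464
  = 77.935
  ≈ 77.93

77.93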